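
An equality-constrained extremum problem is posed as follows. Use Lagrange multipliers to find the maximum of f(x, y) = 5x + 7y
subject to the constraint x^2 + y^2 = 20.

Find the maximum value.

Set up Lagrange conditions: grad f = lambda * grad g
  5 = 2*lambda*x
  7 = 2*lambda*y
From these: x/y = 5/7, so x = 5t, y = 7t for some t.
Substitute into constraint: (5t)^2 + (7t)^2 = 20
  t^2 * 74 = 20
  t = sqrt(20/74)
Maximum = 5*x + 7*y = (5^2 + 7^2)*t = 74 * sqrt(20/74) = sqrt(1480)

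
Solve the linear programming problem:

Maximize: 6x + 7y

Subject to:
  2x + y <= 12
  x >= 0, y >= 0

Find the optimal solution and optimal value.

The feasible region has vertices at [(0, 0), (6, 0), (0, 12)].
Checking objective 6x + 7y at each vertex:
  (0, 0): 6*0 + 7*0 = 0
  (6, 0): 6*6 + 7*0 = 36
  (0, 12): 6*0 + 7*12 = 84
Maximum is 84 at (0, 12).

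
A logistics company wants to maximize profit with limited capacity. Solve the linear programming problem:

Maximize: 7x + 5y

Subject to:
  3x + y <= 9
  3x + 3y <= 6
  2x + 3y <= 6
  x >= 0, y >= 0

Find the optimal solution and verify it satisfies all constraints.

Feasible vertices: (0, 0), (0, 2), (2, 0)
Objective 7x + 5y at each vertex:
  (0, 0): 0
  (0, 2): 10
  (2, 0): 14
Maximum is 14 at (2, 0).
Verify constraints at (x, y) = (2, 0):
  3*2 + 1*0 = 6 <= 9
  3*2 + 3*0 = 6 <= 6 (active)
  2*2 + 3*0 = 4 <= 6
  x = 2 >= 0, y = 0 >= 0. All constraints satisfied.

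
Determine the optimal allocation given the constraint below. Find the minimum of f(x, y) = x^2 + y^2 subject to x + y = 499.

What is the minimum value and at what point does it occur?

Substitute y = 499 - x into f(x,y) = x^2 + y^2:
g(x) = x^2 + (499 - x)^2 = 2x^2 - 998x + 249001
g'(x) = 4x - 998 = 0  =>  x = 499/2
y = 499 - 499/2 = 499/2
Minimum value = (499/2)^2 + (499/2)^2 = 249001/2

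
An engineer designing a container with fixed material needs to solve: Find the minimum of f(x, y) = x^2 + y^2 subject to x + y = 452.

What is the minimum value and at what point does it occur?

Substitute y = 452 - x into f(x,y) = x^2 + y^2:
g(x) = x^2 + (452 - x)^2 = 2x^2 - 904x + 204304
g'(x) = 4x - 904 = 0  =>  x = 226
y = 452 - 226 = 226
Minimum value = 226^2 + 226^2 = 102152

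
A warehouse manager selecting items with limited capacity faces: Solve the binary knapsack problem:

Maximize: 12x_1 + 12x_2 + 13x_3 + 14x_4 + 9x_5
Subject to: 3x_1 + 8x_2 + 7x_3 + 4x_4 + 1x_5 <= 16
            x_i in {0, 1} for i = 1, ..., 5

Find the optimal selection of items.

Items: item 1 (v=12, w=3), item 2 (v=12, w=8), item 3 (v=13, w=7), item 4 (v=14, w=4), item 5 (v=9, w=1)
Capacity: 16
Checking all 32 subsets (w = total weight, v = total value):
  {}: w = 0, v = 0
  {1}: w = 3, v = 12
  {2}: w = 8, v = 12
  {3}: w = 7, v = 13
  {4}: w = 4, v = 14
  {5}: w = 1, v = 9
  {1, 2}: w = 11, v = 24
  {1, 3}: w = 10, v = 25
  {1, 4}: w = 7, v = 26
  {1, 5}: w = 4, v = 21
  {2, 3}: w = 15, v = 25
  {2, 4}: w = 12, v = 26
  {2, 5}: w = 9, v = 21
  {3, 4}: w = 11, v = 27
  {3, 5}: w = 8, v = 22
  {4, 5}: w = 5, v = 23
  {1, 2, 3}: w = 18 > 16, infeasible
  {1, 2, 4}: w = 15, v = 38
  {1, 2, 5}: w = 12, v = 33
  {1, 3, 4}: w = 14, v = 39
  {1, 3, 5}: w = 11, v = 34
  {1, 4, 5}: w = 8, v = 35
  {2, 3, 4}: w = 19 > 16, infeasible
  {2, 3, 5}: w = 16, v = 34
  {2, 4, 5}: w = 13, v = 35
  {3, 4, 5}: w = 12, v = 36
  {1, 2, 3, 4}: w = 22 > 16, infeasible
  {1, 2, 3, 5}: w = 19 > 16, infeasible
  {1, 2, 4, 5}: w = 16, v = 47
  {1, 3, 4, 5}: w = 15, v = 48
  {2, 3, 4, 5}: w = 20 > 16, infeasible
  {1, 2, 3, 4, 5}: w = 23 > 16, infeasible
Best feasible subset: items [1, 3, 4, 5]
Total weight: 15 <= 16, total value: 48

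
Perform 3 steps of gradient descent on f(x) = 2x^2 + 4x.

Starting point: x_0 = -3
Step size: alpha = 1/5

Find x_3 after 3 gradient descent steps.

f(x) = 2x^2 + 4x, f'(x) = 4x + (4)
Step 1: f'(-3) = -8, x_1 = -3 - 1/5 * -8 = -7/5
Step 2: f'(-7/5) = -8/5, x_2 = -7/5 - 1/5 * -8/5 = -27/25
Step 3: f'(-27/25) = -8/25, x_3 = -27/25 - 1/5 * -8/25 = -127/125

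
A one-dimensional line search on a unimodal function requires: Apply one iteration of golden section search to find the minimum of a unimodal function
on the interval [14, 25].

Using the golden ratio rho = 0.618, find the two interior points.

Golden section search on [14, 25].
Golden ratio rho = 0.618 (approx).
Interior points:
  x_1 = 14 + (1-0.618)*11 = 18.2020
  x_2 = 14 + 0.618*11 = 20.7980
Compare f(x_1) and f(x_2) to determine which subinterval to keep.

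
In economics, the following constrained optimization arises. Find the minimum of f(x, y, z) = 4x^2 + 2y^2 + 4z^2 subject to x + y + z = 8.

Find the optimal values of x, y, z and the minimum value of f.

Using Lagrange multipliers on f = 4x^2 + 2y^2 + 4z^2 with constraint x + y + z = 8:
Conditions: 2*4*x = lambda, 2*2*y = lambda, 2*4*z = lambda
So x = lambda/8, y = lambda/4, z = lambda/8
Substituting into constraint: lambda * (1/2) = 8
lambda = 16
x = 2, y = 4, z = 2
Minimum value = 64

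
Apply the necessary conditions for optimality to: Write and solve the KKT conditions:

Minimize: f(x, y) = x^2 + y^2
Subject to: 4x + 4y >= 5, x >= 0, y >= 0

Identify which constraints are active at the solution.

KKT conditions for min x^2 + y^2 s.t. 4x + 4y >= 5, x >= 0, y >= 0:
Stationarity: 2x = mu*4 + mu_x, 2y = mu*4 + mu_y, with mu, mu_x, mu_y >= 0
Complementary slackness: mu*(4x + 4y - 5) = 0, mu_x*x = 0, mu_y*y = 0
(0, 0) is infeasible (4*0 + 4*0 < 5), so if mu = 0 stationarity would force x = mu_x/2 >= 0, y = mu_y/2 >= 0 with mu_x*x = mu_y*y = 0, i.e. x = y = 0: contradiction. Hence mu > 0 and 4x + 4y = 5 is active.
Try x > 0, y > 0 (so mu_x = mu_y = 0): x = 4*mu/2, y = 4*mu/2
Substitute: 4*(4*mu/2) + 4*(4*mu/2) = 5
  mu*32/2 = 5 => mu = 5/16
x* = 5/8 > 0, y* = 5/8 > 0, consistent with mu_x = mu_y = 0.
f is convex and the constraints are linear, so this KKT point is the global minimum.
f* = 25/32
Active constraints: 4x + 4y >= 5 (holds with equality, mu = 5/16 > 0); x >= 0 and y >= 0 are inactive (mu_x = mu_y = 0).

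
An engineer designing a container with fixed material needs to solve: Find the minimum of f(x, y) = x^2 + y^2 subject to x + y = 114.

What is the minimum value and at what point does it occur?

Substitute y = 114 - x into f(x,y) = x^2 + y^2:
g(x) = x^2 + (114 - x)^2 = 2x^2 - 228x + 12996
g'(x) = 4x - 228 = 0  =>  x = 57
y = 114 - 57 = 57
Minimum value = 57^2 + 57^2 = 6498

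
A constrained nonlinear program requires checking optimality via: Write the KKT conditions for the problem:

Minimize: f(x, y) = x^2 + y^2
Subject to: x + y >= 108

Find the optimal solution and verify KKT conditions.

KKT conditions for min x^2 + y^2 s.t. x + y >= 108:
Stationarity: 2x = mu, 2y = mu
So x = y = mu/2.
Complementary slackness: mu*(x + y - 108) = 0
Primal feasibility: x + y >= 108; dual feasibility: mu >= 0
If mu = 0 then x = y = 0, but 0 + 0 < 108 is infeasible, so the constraint is active.
Constraint active: x + y = 2*(mu/2) = 108 => mu = 108
x = y = 54, f = 5832
Verify: stationarity 2*54 = 108 = mu; primal 54 + 54 = 108 >= 108; dual mu = 108 >= 0; complementary slackness 108*(108 - 108) = 0. All KKT conditions hold.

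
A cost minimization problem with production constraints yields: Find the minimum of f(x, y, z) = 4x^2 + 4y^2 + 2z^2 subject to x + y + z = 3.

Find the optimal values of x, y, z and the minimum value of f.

Using Lagrange multipliers on f = 4x^2 + 4y^2 + 2z^2 with constraint x + y + z = 3:
Conditions: 2*4*x = lambda, 2*4*y = lambda, 2*2*z = lambda
So x = lambda/8, y = lambda/8, z = lambda/4
Substituting into constraint: lambda * (1/2) = 3
lambda = 6
x = 3/4, y = 3/4, z = 3/2
Minimum value = 9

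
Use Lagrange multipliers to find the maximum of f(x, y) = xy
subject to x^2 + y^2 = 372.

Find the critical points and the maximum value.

Lagrange conditions: y = 2*lambda*x and x = 2*lambda*y
If x = 0 then y = 0, violating the constraint, so x, y != 0.
Dividing: y/x = x/y => x^2 = y^2 => y = x or y = -x
Constraint: 2x^2 = 372 => x^2 = 186 => x = +/-sqrt(186)
Critical points: (sqrt(186), sqrt(186)), (-sqrt(186), -sqrt(186)), (sqrt(186), -sqrt(186)), (-sqrt(186), sqrt(186))
  y = x:  xy = x^2 = 186  at (sqrt(186), sqrt(186)) and (-sqrt(186), -sqrt(186))
  y = -x: xy = -x^2 = -186 at (sqrt(186), -sqrt(186)) and (-sqrt(186), sqrt(186))
Maximum xy = 186 at (sqrt(186), sqrt(186)) and (-sqrt(186), -sqrt(186))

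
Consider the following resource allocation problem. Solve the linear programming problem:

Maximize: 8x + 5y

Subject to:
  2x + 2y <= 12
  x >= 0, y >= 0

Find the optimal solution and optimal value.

The feasible region has vertices at [(0, 0), (6, 0), (0, 6)].
Checking objective 8x + 5y at each vertex:
  (0, 0): 8*0 + 5*0 = 0
  (6, 0): 8*6 + 5*0 = 48
  (0, 6): 8*0 + 5*6 = 30
Maximum is 48 at (6, 0).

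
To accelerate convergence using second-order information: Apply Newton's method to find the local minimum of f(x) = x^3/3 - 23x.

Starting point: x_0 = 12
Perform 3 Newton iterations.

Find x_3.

f(x) = x^3/3 - 23x
f'(x) = x^2 - 23, f''(x) = 2x
Newton update: x_{n+1} = x_n - (x_n^2 - 23)/(2*x_n)
Step 1: x_0 = 12, f'=121, f''=24, x_1 = 167/24
Step 2: x_1 = 167/24, f'=14641/576, f''=167/12, x_2 = 41137/8016
Step 3: x_2 = 41137/8016, f'=214358881/64256256, f''=41137/4008, x_3 = 3170146657/659508384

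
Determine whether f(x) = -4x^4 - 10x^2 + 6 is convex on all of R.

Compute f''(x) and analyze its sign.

f(x) = -4x^4 - 10x^2 + 6
f'(x) = -16x^3 + -20x
f''(x) = -48x^2 + -20
f''(x) = -48x^2 + -20 <= -20 < 0 for all x
Therefore, f is concave on R.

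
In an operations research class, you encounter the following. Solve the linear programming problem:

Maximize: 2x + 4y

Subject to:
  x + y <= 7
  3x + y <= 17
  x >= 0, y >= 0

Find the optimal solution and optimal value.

Feasible vertices: (0, 0), (0, 7), (5, 2), (17/3, 0)
Objective 2x + 4y at each:
  (0, 0): 0
  (0, 7): 28
  (5, 2): 18
  (17/3, 0): 34/3
Maximum is 28 at (0, 7).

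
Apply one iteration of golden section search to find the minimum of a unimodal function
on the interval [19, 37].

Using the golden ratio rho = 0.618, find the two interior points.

Golden section search on [19, 37].
Golden ratio rho = 0.618 (approx).
Interior points:
  x_1 = 19 + (1-0.618)*18 = 25.8760
  x_2 = 19 + 0.618*18 = 30.1240
Compare f(x_1) and f(x_2) to determine which subinterval to keep.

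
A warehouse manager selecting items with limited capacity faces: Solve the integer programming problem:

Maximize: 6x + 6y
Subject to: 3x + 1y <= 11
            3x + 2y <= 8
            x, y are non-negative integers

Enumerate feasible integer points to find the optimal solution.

Constraint 1: 3x + 1y <= 11
Constraint 2: 3x + 2y <= 8
Feasible x range (need y >= 0): 0 <= x <= min(11/3, 8/3) => x in {0, ..., 2}.
Enumerate feasible integer points row by row (the coefficient of y is 6 > 0, so for each x the largest feasible y gives the best value):
  x = 0: y <= min((11 - 3*0)/1, (8 - 3*0)/2) => y in {0, ..., 4}; best 6*0 + 6*4 = 24
  x = 1: y <= min((11 - 3*1)/1, (8 - 3*1)/2) => y in {0, ..., 2}; best 6*1 + 6*2 = 18
  x = 2: y <= min((11 - 3*2)/1, (8 - 3*2)/2) => y in {0, ..., 1}; best 6*2 + 6*1 = 18
The maximum 6x + 6y = 24 is achieved at x = 0, y = 4.
Check: 3*0 + 1*4 = 4 <= 11 and 3*0 + 2*4 = 8 <= 8.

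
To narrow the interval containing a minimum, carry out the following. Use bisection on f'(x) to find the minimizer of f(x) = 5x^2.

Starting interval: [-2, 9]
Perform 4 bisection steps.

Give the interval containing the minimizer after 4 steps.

Finding critical point of f(x) = 5x^2 using bisection on f'(x) = 10x + 0.
f'(x) = 0 when x = 0.
Starting interval: [-2, 9]
Step 1: mid = 7/2, f'(mid) = 35, new interval = [-2, 7/2]
Step 2: mid = 3/4, f'(mid) = 15/2, new interval = [-2, 3/4]
Step 3: mid = -5/8, f'(mid) = -25/4, new interval = [-5/8, 3/4]
Step 4: mid = 1/16, f'(mid) = 5/8, new interval = [-5/8, 1/16]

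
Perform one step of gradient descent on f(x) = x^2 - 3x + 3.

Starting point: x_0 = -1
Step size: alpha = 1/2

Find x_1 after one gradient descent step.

f(x) = x^2 - 3x + 3
f'(x) = 2x - 3
f'(-1) = 2*-1 + (-3) = -5
x_1 = x_0 - alpha * f'(x_0) = -1 - 1/2 * -5 = 3/2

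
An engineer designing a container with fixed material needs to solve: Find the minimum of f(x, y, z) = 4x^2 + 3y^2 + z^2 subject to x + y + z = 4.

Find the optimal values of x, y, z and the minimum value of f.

Using Lagrange multipliers on f = 4x^2 + 3y^2 + z^2 with constraint x + y + z = 4:
Conditions: 2*4*x = lambda, 2*3*y = lambda, 2*1*z = lambda
So x = lambda/8, y = lambda/6, z = lambda/2
Substituting into constraint: lambda * (19/24) = 4
lambda = 96/19
x = 12/19, y = 16/19, z = 48/19
Minimum value = 192/19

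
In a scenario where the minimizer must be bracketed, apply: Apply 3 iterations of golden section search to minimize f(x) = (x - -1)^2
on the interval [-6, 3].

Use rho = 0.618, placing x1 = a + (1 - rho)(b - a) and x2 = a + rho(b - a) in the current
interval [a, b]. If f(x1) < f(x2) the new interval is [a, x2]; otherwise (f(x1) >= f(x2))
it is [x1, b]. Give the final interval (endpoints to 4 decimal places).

Golden section search for min of f(x) = (x - -1)^2 on [-6, 3].
Each step: x1 = a + (1 - rho)(b - a), x2 = a + rho(b - a); if f(x1) < f(x2) keep [a, x2], otherwise keep [x1, b].
Step 1: [-6.0000, 3.0000], x1=-2.5620 (f=2.4398), x2=-0.4380 (f=0.3158); f(x1) > f(x2) => keep [-2.5620, 3.0000]
Step 2: [-2.5620, 3.0000], x1=-0.4373 (f=0.3166), x2=0.8753 (f=3.5168); f(x1) < f(x2) => keep [-2.5620, 0.8753]
Step 3: [-2.5620, 0.8753], x1=-1.2489 (f=0.0620), x2=-0.4377 (f=0.3161); f(x1) < f(x2) => keep [-2.5620, -0.4377]
Final interval: [-2.5620, -0.4377]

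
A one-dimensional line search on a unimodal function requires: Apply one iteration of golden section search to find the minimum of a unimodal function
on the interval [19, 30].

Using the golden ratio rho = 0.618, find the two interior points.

Golden section search on [19, 30].
Golden ratio rho = 0.618 (approx).
Interior points:
  x_1 = 19 + (1-0.618)*11 = 23.2020
  x_2 = 19 + 0.618*11 = 25.7980
Compare f(x_1) and f(x_2) to determine which subinterval to keep.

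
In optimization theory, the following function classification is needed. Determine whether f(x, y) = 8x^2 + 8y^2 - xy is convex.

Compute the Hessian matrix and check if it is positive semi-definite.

f(x,y) = 8x^2 + 8y^2 - xy
Hessian H = [[16, -1], [-1, 16]]
trace(H) = 32, det(H) = 255
Eigenvalues: (32 +/- sqrt(4)) / 2 = 17, 15
Since both eigenvalues > 0, f is convex.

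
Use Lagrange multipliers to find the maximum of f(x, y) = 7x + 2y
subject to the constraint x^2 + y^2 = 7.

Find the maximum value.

Set up Lagrange conditions: grad f = lambda * grad g
  7 = 2*lambda*x
  2 = 2*lambda*y
From these: x/y = 7/2, so x = 7t, y = 2t for some t.
Substitute into constraint: (7t)^2 + (2t)^2 = 7
  t^2 * 53 = 7
  t = sqrt(7/53)
Maximum = 7*x + 2*y = (7^2 + 2^2)*t = 53 * sqrt(7/53) = sqrt(371)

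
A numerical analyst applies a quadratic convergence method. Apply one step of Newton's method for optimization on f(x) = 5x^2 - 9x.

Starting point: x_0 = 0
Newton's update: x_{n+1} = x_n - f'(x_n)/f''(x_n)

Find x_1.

f(x) = 5x^2 - 9x
f'(x) = 10x + (-9), f''(x) = 10
Newton step: x_1 = x_0 - f'(x_0)/f''(x_0)
f'(0) = -9
x_1 = 0 - -9/10 = 9/10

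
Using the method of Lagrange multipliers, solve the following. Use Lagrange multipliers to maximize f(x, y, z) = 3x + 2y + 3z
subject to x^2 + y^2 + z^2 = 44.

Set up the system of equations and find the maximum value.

Lagrange conditions: 3 = 2*lambda*x, 2 = 2*lambda*y, 3 = 2*lambda*z
So x:3 = y:2 = z:3, i.e. x = 3t, y = 2t, z = 3t
Constraint: t^2*(3^2 + 2^2 + 3^2) = 44
  t^2 * 22 = 44  =>  t = sqrt(2)
Maximum = 3*3t + 2*2t + 3*3t = 22*sqrt(2) = sqrt(968)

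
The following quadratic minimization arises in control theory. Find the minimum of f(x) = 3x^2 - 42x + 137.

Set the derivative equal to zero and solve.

f(x) = 3x^2 - 42x + 137
f'(x) = 6x + (-42) = 0
x = 42/6 = 7
f(7) = -10
Since f''(x) = 6 > 0, this is a minimum.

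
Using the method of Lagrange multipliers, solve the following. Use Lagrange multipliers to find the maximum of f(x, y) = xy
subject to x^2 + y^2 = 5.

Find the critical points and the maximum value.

Lagrange conditions: y = 2*lambda*x and x = 2*lambda*y
If x = 0 then y = 0, violating the constraint, so x, y != 0.
Dividing: y/x = x/y => x^2 = y^2 => y = x or y = -x
Constraint: 2x^2 = 5 => x^2 = 5/2 => x = +/-sqrt(5/2)
Critical points: (sqrt(5/2), sqrt(5/2)), (-sqrt(5/2), -sqrt(5/2)), (sqrt(5/2), -sqrt(5/2)), (-sqrt(5/2), sqrt(5/2))
  y = x:  xy = x^2 = 5/2  at (sqrt(5/2), sqrt(5/2)) and (-sqrt(5/2), -sqrt(5/2))
  y = -x: xy = -x^2 = -5/2 at (sqrt(5/2), -sqrt(5/2)) and (-sqrt(5/2), sqrt(5/2))
Maximum xy = 5/2 at (sqrt(5/2), sqrt(5/2)) and (-sqrt(5/2), -sqrt(5/2))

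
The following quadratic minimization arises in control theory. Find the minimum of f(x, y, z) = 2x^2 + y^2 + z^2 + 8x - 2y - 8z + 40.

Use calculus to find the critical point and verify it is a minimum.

f(x,y,z) = 2x^2 + y^2 + z^2 + 8x - 2y - 8z + 40
df/dx = 4x + (8) = 0 => x = -2
df/dy = 2y + (-2) = 0 => y = 1
df/dz = 2z + (-8) = 0 => z = 4
f(-2,1,4) = 2*(-2)^2 + 1*(1)^2 + 1*(4)^2 + 8*(-2) + -2*(1) + -8*(4) + 40 = 15
Hessian is diagonal with entries 4, 2, 2 > 0, confirmed minimum.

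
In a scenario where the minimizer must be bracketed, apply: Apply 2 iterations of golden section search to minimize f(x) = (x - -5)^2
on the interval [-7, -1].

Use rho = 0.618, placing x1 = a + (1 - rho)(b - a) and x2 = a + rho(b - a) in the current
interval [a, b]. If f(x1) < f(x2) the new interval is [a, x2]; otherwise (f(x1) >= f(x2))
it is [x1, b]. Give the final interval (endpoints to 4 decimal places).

Golden section search for min of f(x) = (x - -5)^2 on [-7, -1].
Each step: x1 = a + (1 - rho)(b - a), x2 = a + rho(b - a); if f(x1) < f(x2) keep [a, x2], otherwise keep [x1, b].
Step 1: [-7.0000, -1.0000], x1=-4.7080 (f=0.0853), x2=-3.2920 (f=2.9173); f(x1) < f(x2) => keep [-7.0000, -3.2920]
Step 2: [-7.0000, -3.2920], x1=-5.5835 (f=0.3405), x2=-4.7085 (f=0.0850); f(x1) > f(x2) => keep [-5.5835, -3.2920]
Final interval: [-5.5835, -3.2920]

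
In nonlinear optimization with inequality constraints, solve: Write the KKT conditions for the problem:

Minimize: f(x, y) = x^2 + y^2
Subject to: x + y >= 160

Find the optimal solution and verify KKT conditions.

KKT conditions for min x^2 + y^2 s.t. x + y >= 160:
Stationarity: 2x = mu, 2y = mu
So x = y = mu/2.
Complementary slackness: mu*(x + y - 160) = 0
Primal feasibility: x + y >= 160; dual feasibility: mu >= 0
If mu = 0 then x = y = 0, but 0 + 0 < 160 is infeasible, so the constraint is active.
Constraint active: x + y = 2*(mu/2) = 160 => mu = 160
x = y = 80, f = 12800
Verify: stationarity 2*80 = 160 = mu; primal 80 + 80 = 160 >= 160; dual mu = 160 >= 0; complementary slackness 160*(160 - 160) = 0. All KKT conditions hold.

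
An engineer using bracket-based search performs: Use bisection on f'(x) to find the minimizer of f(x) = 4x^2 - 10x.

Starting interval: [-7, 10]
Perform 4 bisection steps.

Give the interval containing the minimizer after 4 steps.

Finding critical point of f(x) = 4x^2 - 10x using bisection on f'(x) = 8x + -10.
f'(x) = 0 when x = 5/4.
Starting interval: [-7, 10]
Step 1: mid = 3/2, f'(mid) = 2, new interval = [-7, 3/2]
Step 2: mid = -11/4, f'(mid) = -32, new interval = [-11/4, 3/2]
Step 3: mid = -5/8, f'(mid) = -15, new interval = [-5/8, 3/2]
Step 4: mid = 7/16, f'(mid) = -13/2, new interval = [7/16, 3/2]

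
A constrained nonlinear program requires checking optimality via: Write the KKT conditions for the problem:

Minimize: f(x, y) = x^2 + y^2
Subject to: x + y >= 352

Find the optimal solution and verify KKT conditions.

KKT conditions for min x^2 + y^2 s.t. x + y >= 352:
Stationarity: 2x = mu, 2y = mu
So x = y = mu/2.
Complementary slackness: mu*(x + y - 352) = 0
Primal feasibility: x + y >= 352; dual feasibility: mu >= 0
If mu = 0 then x = y = 0, but 0 + 0 < 352 is infeasible, so the constraint is active.
Constraint active: x + y = 2*(mu/2) = 352 => mu = 352
x = y = 176, f = 61952
Verify: stationarity 2*176 = 352 = mu; primal 176 + 176 = 352 >= 352; dual mu = 352 >= 0; complementary slackness 352*(352 - 352) = 0. All KKT conditions hold.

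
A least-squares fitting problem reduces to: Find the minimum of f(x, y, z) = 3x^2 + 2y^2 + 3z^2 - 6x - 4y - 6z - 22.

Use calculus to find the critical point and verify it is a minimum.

f(x,y,z) = 3x^2 + 2y^2 + 3z^2 - 6x - 4y - 6z - 22
df/dx = 6x + (-6) = 0 => x = 1
df/dy = 4y + (-4) = 0 => y = 1
df/dz = 6z + (-6) = 0 => z = 1
f(1,1,1) = 3*(1)^2 + 2*(1)^2 + 3*(1)^2 + -6*(1) + -4*(1) + -6*(1) + -22 = -30
Hessian is diagonal with entries 6, 4, 6 > 0, confirmed minimum.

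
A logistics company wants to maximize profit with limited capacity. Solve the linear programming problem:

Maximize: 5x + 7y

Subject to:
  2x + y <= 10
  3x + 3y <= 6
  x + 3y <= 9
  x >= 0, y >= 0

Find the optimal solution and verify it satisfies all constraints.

Feasible vertices: (0, 0), (0, 2), (2, 0)
Objective 5x + 7y at each vertex:
  (0, 0): 0
  (0, 2): 14
  (2, 0): 10
Maximum is 14 at (0, 2).
Verify constraints at (x, y) = (0, 2):
  2*0 + 1*2 = 2 <= 10
  3*0 + 3*2 = 6 <= 6 (active)
  1*0 + 3*2 = 6 <= 9
  x = 0 >= 0, y = 2 >= 0. All constraints satisfied.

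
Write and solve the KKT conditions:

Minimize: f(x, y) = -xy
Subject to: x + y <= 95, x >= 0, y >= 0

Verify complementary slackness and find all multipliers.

Problem: min -xy s.t. x + y <= 95 (multiplier lambda), x >= 0 (mu_x), y >= 0 (mu_y)
KKT stationarity: -y + lambda - mu_x = 0, -x + lambda - mu_y = 0, with lambda, mu_x, mu_y >= 0
Complementary slackness: lambda*(x + y - 95) = 0, mu_x*x = 0, mu_y*y = 0
If lambda = 0: y = -mu_x <= 0 and x = -mu_y <= 0 force x = y = 0 with f = 0; but x = y = 95/2 is feasible with f = -9025/4 < 0, so this is not the minimum. Hence lambda > 0 and x + y = 95.
Try x > 0, y > 0 (so mu_x = mu_y = 0): y = lambda, x = lambda => x = y = lambda
x + y = 95 => 2*lambda = 95 => lambda = 95/2
x* = y* = 95/2 > 0, consistent with mu_x = mu_y = 0.
(Any feasible point with x = 0 or y = 0 has f = 0 > -9025/4, so the minimum is not on those boundaries.)
min(-xy) = -9025/4 (i.e. max xy = 9025/4)
Multipliers: lambda = 95/2, mu_x = 0, mu_y = 0
Complementary slackness: lambda*(x + y - 95) = 95/2*(95/2 + 95/2 - 95) = 0, mu_x*x = 0*95/2 = 0, mu_y*y = 0*95/2 = 0. Satisfied.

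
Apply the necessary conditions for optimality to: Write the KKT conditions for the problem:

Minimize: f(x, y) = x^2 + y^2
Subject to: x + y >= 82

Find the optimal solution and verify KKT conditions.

KKT conditions for min x^2 + y^2 s.t. x + y >= 82:
Stationarity: 2x = mu, 2y = mu
So x = y = mu/2.
Complementary slackness: mu*(x + y - 82) = 0
Primal feasibility: x + y >= 82; dual feasibility: mu >= 0
If mu = 0 then x = y = 0, but 0 + 0 < 82 is infeasible, so the constraint is active.
Constraint active: x + y = 2*(mu/2) = 82 => mu = 82
x = y = 41, f = 3362
Verify: stationarity 2*41 = 82 = mu; primal 41 + 41 = 82 >= 82; dual mu = 82 >= 0; complementary slackness 82*(82 - 82) = 0. All KKT conditions hold.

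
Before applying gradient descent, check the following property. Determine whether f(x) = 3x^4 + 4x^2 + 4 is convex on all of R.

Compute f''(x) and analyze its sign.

f(x) = 3x^4 + 4x^2 + 4
f'(x) = 12x^3 + 8x
f''(x) = 36x^2 + 8
f''(x) = 36x^2 + 8 >= 8 > 0 for all x
Therefore, f is convex on R.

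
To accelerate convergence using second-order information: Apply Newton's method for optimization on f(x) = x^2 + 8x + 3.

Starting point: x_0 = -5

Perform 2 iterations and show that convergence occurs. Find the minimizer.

f(x) = x^2 + 8x + 3, f'(x) = 2x + (8), f''(x) = 2
Step 1: f'(-5) = -2, x_1 = -5 - -2/2 = -4
Step 2: f'(-4) = 0, x_2 = -4 (converged)
Newton's method converges in 1 step for quadratics.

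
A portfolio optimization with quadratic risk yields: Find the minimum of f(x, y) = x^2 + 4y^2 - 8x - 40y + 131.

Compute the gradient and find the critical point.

f(x,y) = x^2 + 4y^2 - 8x - 40y + 131
df/dx = 2x + (-8) = 0  =>  x = 4
df/dy = 8y + (-40) = 0  =>  y = 5
f(4, 5) = 1*(4)^2 + 4*(5)^2 + -8*(4) + -40*(5) + 131 = 15
Hessian is diagonal with entries 2, 8 > 0, so this is a minimum.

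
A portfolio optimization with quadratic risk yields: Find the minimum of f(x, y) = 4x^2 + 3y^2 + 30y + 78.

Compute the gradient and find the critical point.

f(x,y) = 4x^2 + 3y^2 + 30y + 78
df/dx = 8x + (0) = 0  =>  x = 0
df/dy = 6y + (30) = 0  =>  y = -5
f(0, -5) = 4*(0)^2 + 3*(-5)^2 + 30*(-5) + 78 = 3
Hessian is diagonal with entries 8, 6 > 0, so this is a minimum.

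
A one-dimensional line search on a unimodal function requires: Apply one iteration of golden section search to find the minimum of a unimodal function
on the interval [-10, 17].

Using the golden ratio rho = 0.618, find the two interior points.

Golden section search on [-10, 17].
Golden ratio rho = 0.618 (approx).
Interior points:
  x_1 = -10 + (1-0.618)*27 = 0.3140
  x_2 = -10 + 0.618*27 = 6.6860
Compare f(x_1) and f(x_2) to determine which subinterval to keep.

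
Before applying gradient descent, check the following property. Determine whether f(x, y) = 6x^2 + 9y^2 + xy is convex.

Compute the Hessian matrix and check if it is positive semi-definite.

f(x,y) = 6x^2 + 9y^2 + xy
Hessian H = [[12, 1], [1, 18]]
trace(H) = 30, det(H) = 215
Eigenvalues: (30 +/- sqrt(40)) / 2 = 18.16, 11.84
Since both eigenvalues > 0, f is convex.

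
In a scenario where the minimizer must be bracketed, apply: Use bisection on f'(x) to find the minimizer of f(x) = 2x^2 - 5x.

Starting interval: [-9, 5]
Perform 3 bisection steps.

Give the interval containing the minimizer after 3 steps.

Finding critical point of f(x) = 2x^2 - 5x using bisection on f'(x) = 4x + -5.
f'(x) = 0 when x = 5/4.
Starting interval: [-9, 5]
Step 1: mid = -2, f'(mid) = -13, new interval = [-2, 5]
Step 2: mid = 3/2, f'(mid) = 1, new interval = [-2, 3/2]
Step 3: mid = -1/4, f'(mid) = -6, new interval = [-1/4, 3/2]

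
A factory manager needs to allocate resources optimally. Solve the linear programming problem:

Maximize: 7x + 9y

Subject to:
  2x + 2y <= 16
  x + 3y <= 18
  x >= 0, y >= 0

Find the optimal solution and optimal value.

Feasible vertices: (0, 0), (0, 6), (3, 5), (8, 0)
Objective 7x + 9y at each:
  (0, 0): 0
  (0, 6): 54
  (3, 5): 66
  (8, 0): 56
Maximum is 66 at (3, 5).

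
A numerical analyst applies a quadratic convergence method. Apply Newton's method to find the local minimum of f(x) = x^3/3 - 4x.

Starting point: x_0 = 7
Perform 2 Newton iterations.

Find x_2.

f(x) = x^3/3 - 4x
f'(x) = x^2 - 4, f''(x) = 2x
Newton update: x_{n+1} = x_n - (x_n^2 - 4)/(2*x_n)
Step 1: x_0 = 7, f'=45, f''=14, x_1 = 53/14
Step 2: x_1 = 53/14, f'=2025/196, f''=53/7, x_2 = 3593/1484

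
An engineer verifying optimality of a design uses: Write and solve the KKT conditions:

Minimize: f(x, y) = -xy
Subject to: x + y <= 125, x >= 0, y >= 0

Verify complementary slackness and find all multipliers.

Problem: min -xy s.t. x + y <= 125 (multiplier lambda), x >= 0 (mu_x), y >= 0 (mu_y)
KKT stationarity: -y + lambda - mu_x = 0, -x + lambda - mu_y = 0, with lambda, mu_x, mu_y >= 0
Complementary slackness: lambda*(x + y - 125) = 0, mu_x*x = 0, mu_y*y = 0
If lambda = 0: y = -mu_x <= 0 and x = -mu_y <= 0 force x = y = 0 with f = 0; but x = y = 125/2 is feasible with f = -15625/4 < 0, so this is not the minimum. Hence lambda > 0 and x + y = 125.
Try x > 0, y > 0 (so mu_x = mu_y = 0): y = lambda, x = lambda => x = y = lambda
x + y = 125 => 2*lambda = 125 => lambda = 125/2
x* = y* = 125/2 > 0, consistent with mu_x = mu_y = 0.
(Any feasible point with x = 0 or y = 0 has f = 0 > -15625/4, so the minimum is not on those boundaries.)
min(-xy) = -15625/4 (i.e. max xy = 15625/4)
Multipliers: lambda = 125/2, mu_x = 0, mu_y = 0
Complementary slackness: lambda*(x + y - 125) = 125/2*(125/2 + 125/2 - 125) = 0, mu_x*x = 0*125/2 = 0, mu_y*y = 0*125/2 = 0. Satisfied.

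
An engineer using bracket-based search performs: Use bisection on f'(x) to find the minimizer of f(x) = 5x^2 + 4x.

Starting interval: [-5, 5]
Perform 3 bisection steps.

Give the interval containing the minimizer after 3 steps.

Finding critical point of f(x) = 5x^2 + 4x using bisection on f'(x) = 10x + 4.
f'(x) = 0 when x = -2/5.
Starting interval: [-5, 5]
Step 1: mid = 0, f'(mid) = 4, new interval = [-5, 0]
Step 2: mid = -5/2, f'(mid) = -21, new interval = [-5/2, 0]
Step 3: mid = -5/4, f'(mid) = -17/2, new interval = [-5/4, 0]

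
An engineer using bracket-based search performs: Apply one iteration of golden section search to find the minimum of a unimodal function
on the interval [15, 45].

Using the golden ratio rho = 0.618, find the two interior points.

Golden section search on [15, 45].
Golden ratio rho = 0.618 (approx).
Interior points:
  x_1 = 15 + (1-0.618)*30 = 26.4600
  x_2 = 15 + 0.618*30 = 33.5400
Compare f(x_1) and f(x_2) to determine which subinterval to keep.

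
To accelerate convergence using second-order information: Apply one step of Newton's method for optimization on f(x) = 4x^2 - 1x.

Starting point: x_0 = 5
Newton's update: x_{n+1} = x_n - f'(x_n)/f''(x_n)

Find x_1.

f(x) = 4x^2 - 1x
f'(x) = 8x + (-1), f''(x) = 8
Newton step: x_1 = x_0 - f'(x_0)/f''(x_0)
f'(5) = 39
x_1 = 5 - 39/8 = 1/8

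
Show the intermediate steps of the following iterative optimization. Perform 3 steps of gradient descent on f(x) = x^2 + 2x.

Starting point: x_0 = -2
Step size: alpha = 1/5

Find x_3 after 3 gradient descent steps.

f(x) = x^2 + 2x, f'(x) = 2x + (2)
Step 1: f'(-2) = -2, x_1 = -2 - 1/5 * -2 = -8/5
Step 2: f'(-8/5) = -6/5, x_2 = -8/5 - 1/5 * -6/5 = -34/25
Step 3: f'(-34/25) = -18/25, x_3 = -34/25 - 1/5 * -18/25 = -152/125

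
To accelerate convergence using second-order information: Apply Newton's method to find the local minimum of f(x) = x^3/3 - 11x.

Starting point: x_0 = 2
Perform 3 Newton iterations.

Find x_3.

f(x) = x^3/3 - 11x
f'(x) = x^2 - 11, f''(x) = 2x
Newton update: x_{n+1} = x_n - (x_n^2 - 11)/(2*x_n)
Step 1: x_0 = 2, f'=-7, f''=4, x_1 = 15/4
Step 2: x_1 = 15/4, f'=49/16, f''=15/2, x_2 = 401/120
Step 3: x_2 = 401/120, f'=2401/14400, f''=401/60, x_3 = 319201/96240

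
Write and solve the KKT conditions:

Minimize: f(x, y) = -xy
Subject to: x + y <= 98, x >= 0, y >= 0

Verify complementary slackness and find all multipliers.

Problem: min -xy s.t. x + y <= 98 (multiplier lambda), x >= 0 (mu_x), y >= 0 (mu_y)
KKT stationarity: -y + lambda - mu_x = 0, -x + lambda - mu_y = 0, with lambda, mu_x, mu_y >= 0
Complementary slackness: lambda*(x + y - 98) = 0, mu_x*x = 0, mu_y*y = 0
If lambda = 0: y = -mu_x <= 0 and x = -mu_y <= 0 force x = y = 0 with f = 0; but x = y = 49 is feasible with f = -2401 < 0, so this is not the minimum. Hence lambda > 0 and x + y = 98.
Try x > 0, y > 0 (so mu_x = mu_y = 0): y = lambda, x = lambda => x = y = lambda
x + y = 98 => 2*lambda = 98 => lambda = 49
x* = y* = 49 > 0, consistent with mu_x = mu_y = 0.
(Any feasible point with x = 0 or y = 0 has f = 0 > -2401, so the minimum is not on those boundaries.)
min(-xy) = -2401 (i.e. max xy = 2401)
Multipliers: lambda = 49, mu_x = 0, mu_y = 0
Complementary slackness: lambda*(x + y - 98) = 49*(49 + 49 - 98) = 0, mu_x*x = 0*49 = 0, mu_y*y = 0*49 = 0. Satisfied.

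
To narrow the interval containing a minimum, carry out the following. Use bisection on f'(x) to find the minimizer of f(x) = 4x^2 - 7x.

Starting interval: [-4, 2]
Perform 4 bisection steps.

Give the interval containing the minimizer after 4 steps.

Finding critical point of f(x) = 4x^2 - 7x using bisection on f'(x) = 8x + -7.
f'(x) = 0 when x = 7/8.
Starting interval: [-4, 2]
Step 1: mid = -1, f'(mid) = -15, new interval = [-1, 2]
Step 2: mid = 1/2, f'(mid) = -3, new interval = [1/2, 2]
Step 3: mid = 5/4, f'(mid) = 3, new interval = [1/2, 5/4]
Step 4: mid = 7/8, f'(mid) = 0, new interval = [7/8, 7/8]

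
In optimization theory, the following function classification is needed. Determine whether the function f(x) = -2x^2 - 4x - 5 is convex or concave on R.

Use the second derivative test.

f(x) = -2x^2 - 4x - 5
f'(x) = -4x - 4
f''(x) = -4
Since f''(x) = -4 < 0 for all x, f is concave on R.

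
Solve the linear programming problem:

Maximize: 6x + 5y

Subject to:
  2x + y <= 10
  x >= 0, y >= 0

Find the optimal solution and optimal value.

The feasible region has vertices at [(0, 0), (5, 0), (0, 10)].
Checking objective 6x + 5y at each vertex:
  (0, 0): 6*0 + 5*0 = 0
  (5, 0): 6*5 + 5*0 = 30
  (0, 10): 6*0 + 5*10 = 50
Maximum is 50 at (0, 10).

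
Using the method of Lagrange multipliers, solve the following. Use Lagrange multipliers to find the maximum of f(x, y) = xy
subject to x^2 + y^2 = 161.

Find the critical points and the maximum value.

Lagrange conditions: y = 2*lambda*x and x = 2*lambda*y
If x = 0 then y = 0, violating the constraint, so x, y != 0.
Dividing: y/x = x/y => x^2 = y^2 => y = x or y = -x
Constraint: 2x^2 = 161 => x^2 = 161/2 => x = +/-sqrt(161/2)
Critical points: (sqrt(161/2), sqrt(161/2)), (-sqrt(161/2), -sqrt(161/2)), (sqrt(161/2), -sqrt(161/2)), (-sqrt(161/2), sqrt(161/2))
  y = x:  xy = x^2 = 161/2  at (sqrt(161/2), sqrt(161/2)) and (-sqrt(161/2), -sqrt(161/2))
  y = -x: xy = -x^2 = -161/2 at (sqrt(161/2), -sqrt(161/2)) and (-sqrt(161/2), sqrt(161/2))
Maximum xy = 161/2 at (sqrt(161/2), sqrt(161/2)) and (-sqrt(161/2), -sqrt(161/2))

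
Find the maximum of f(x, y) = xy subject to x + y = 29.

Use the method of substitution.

Substitute y = 29 - x into f(x,y) = xy:
g(x) = x(29 - x) = 29x - x^2
g'(x) = 29 - 2x = 0  =>  x = 29/2
y = 29 - 29/2 = 29/2
Maximum value = (29/2) * (29/2) = 841/4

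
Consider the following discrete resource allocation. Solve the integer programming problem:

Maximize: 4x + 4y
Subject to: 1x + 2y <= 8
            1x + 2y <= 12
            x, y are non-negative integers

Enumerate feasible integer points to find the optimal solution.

Constraint 1: 1x + 2y <= 8
Constraint 2: 1x + 2y <= 12
Feasible x range (need y >= 0): 0 <= x <= min(8/1, 12/1) => x in {0, ..., 8}.
Enumerate feasible integer points row by row (the coefficient of y is 4 > 0, so for each x the largest feasible y gives the best value):
  x = 0: y <= min((8 - 1*0)/2, (12 - 1*0)/2) => y in {0, ..., 4}; best 4*0 + 4*4 = 16
  x = 1: y <= min((8 - 1*1)/2, (12 - 1*1)/2) => y in {0, ..., 3}; best 4*1 + 4*3 = 16
  x = 2: y <= min((8 - 1*2)/2, (12 - 1*2)/2) => y in {0, ..., 3}; best 4*2 + 4*3 = 20
  x = 3: y <= min((8 - 1*3)/2, (12 - 1*3)/2) => y in {0, ..., 2}; best 4*3 + 4*2 = 20
  x = 4: y <= min((8 - 1*4)/2, (12 - 1*4)/2) => y in {0, ..., 2}; best 4*4 + 4*2 = 24
  x = 5: y <= min((8 - 1*5)/2, (12 - 1*5)/2) => y in {0, ..., 1}; best 4*5 + 4*1 = 24
  x = 6: y <= min((8 - 1*6)/2, (12 - 1*6)/2) => y in {0, ..., 1}; best 4*6 + 4*1 = 28
  x = 7: y <= min((8 - 1*7)/2, (12 - 1*7)/2) => y in {0}; best 4*7 + 4*0 = 28
  x = 8: y <= min((8 - 1*8)/2, (12 - 1*8)/2) => y in {0}; best 4*8 + 4*0 = 32
The maximum 4x + 4y = 32 is achieved at x = 8, y = 0.
Check: 1*8 + 2*0 = 8 <= 8 and 1*8 + 2*0 = 8 <= 12.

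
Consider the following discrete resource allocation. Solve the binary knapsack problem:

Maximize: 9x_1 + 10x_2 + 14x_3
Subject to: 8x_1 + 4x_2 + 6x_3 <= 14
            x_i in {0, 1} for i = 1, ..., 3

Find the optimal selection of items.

Items: item 1 (v=9, w=8), item 2 (v=10, w=4), item 3 (v=14, w=6)
Capacity: 14
Checking all 8 subsets (w = total weight, v = total value):
  {}: w = 0, v = 0
  {1}: w = 8, v = 9
  {2}: w = 4, v = 10
  {3}: w = 6, v = 14
  {1, 2}: w = 12, v = 19
  {1, 3}: w = 14, v = 23
  {2, 3}: w = 10, v = 24
  {1, 2, 3}: w = 18 > 14, infeasible
Best feasible subset: items [2, 3]
Total weight: 10 <= 14, total value: 24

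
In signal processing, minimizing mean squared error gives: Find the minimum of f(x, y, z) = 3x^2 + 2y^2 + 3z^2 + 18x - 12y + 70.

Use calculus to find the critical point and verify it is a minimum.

f(x,y,z) = 3x^2 + 2y^2 + 3z^2 + 18x - 12y + 70
df/dx = 6x + (18) = 0 => x = -3
df/dy = 4y + (-12) = 0 => y = 3
df/dz = 6z + (0) = 0 => z = 0
f(-3,3,0) = 3*(-3)^2 + 2*(3)^2 + 3*(0)^2 + 18*(-3) + -12*(3) + 70 = 25
Hessian is diagonal with entries 6, 4, 6 > 0, confirmed minimum.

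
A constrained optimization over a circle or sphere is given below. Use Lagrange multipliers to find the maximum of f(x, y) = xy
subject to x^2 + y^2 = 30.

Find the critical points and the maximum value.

Lagrange conditions: y = 2*lambda*x and x = 2*lambda*y
If x = 0 then y = 0, violating the constraint, so x, y != 0.
Dividing: y/x = x/y => x^2 = y^2 => y = x or y = -x
Constraint: 2x^2 = 30 => x^2 = 15 => x = +/-sqrt(15)
Critical points: (sqrt(15), sqrt(15)), (-sqrt(15), -sqrt(15)), (sqrt(15), -sqrt(15)), (-sqrt(15), sqrt(15))
  y = x:  xy = x^2 = 15  at (sqrt(15), sqrt(15)) and (-sqrt(15), -sqrt(15))
  y = -x: xy = -x^2 = -15 at (sqrt(15), -sqrt(15)) and (-sqrt(15), sqrt(15))
Maximum xy = 15 at (sqrt(15), sqrt(15)) and (-sqrt(15), -sqrt(15))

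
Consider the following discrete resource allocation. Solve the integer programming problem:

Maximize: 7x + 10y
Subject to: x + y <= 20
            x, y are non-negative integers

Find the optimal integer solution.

Objective: 7x + 10y, constraint: x + y <= 20
Coefficient of y is 10 > coefficient of x is 7, so allocate the entire budget to y.
Optimal: x = 0, y = 20, value = 200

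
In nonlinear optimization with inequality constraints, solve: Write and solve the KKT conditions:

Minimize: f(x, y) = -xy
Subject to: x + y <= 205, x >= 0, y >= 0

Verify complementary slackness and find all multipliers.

Problem: min -xy s.t. x + y <= 205 (multiplier lambda), x >= 0 (mu_x), y >= 0 (mu_y)
KKT stationarity: -y + lambda - mu_x = 0, -x + lambda - mu_y = 0, with lambda, mu_x, mu_y >= 0
Complementary slackness: lambda*(x + y - 205) = 0, mu_x*x = 0, mu_y*y = 0
If lambda = 0: y = -mu_x <= 0 and x = -mu_y <= 0 force x = y = 0 with f = 0; but x = y = 205/2 is feasible with f = -42025/4 < 0, so this is not the minimum. Hence lambda > 0 and x + y = 205.
Try x > 0, y > 0 (so mu_x = mu_y = 0): y = lambda, x = lambda => x = y = lambda
x + y = 205 => 2*lambda = 205 => lambda = 205/2
x* = y* = 205/2 > 0, consistent with mu_x = mu_y = 0.
(Any feasible point with x = 0 or y = 0 has f = 0 > -42025/4, so the minimum is not on those boundaries.)
min(-xy) = -42025/4 (i.e. max xy = 42025/4)
Multipliers: lambda = 205/2, mu_x = 0, mu_y = 0
Complementary slackness: lambda*(x + y - 205) = 205/2*(205/2 + 205/2 - 205) = 0, mu_x*x = 0*205/2 = 0, mu_y*y = 0*205/2 = 0. Satisfied.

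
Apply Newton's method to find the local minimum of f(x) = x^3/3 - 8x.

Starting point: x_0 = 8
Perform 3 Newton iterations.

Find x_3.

f(x) = x^3/3 - 8x
f'(x) = x^2 - 8, f''(x) = 2x
Newton update: x_{n+1} = x_n - (x_n^2 - 8)/(2*x_n)
Step 1: x_0 = 8, f'=56, f''=16, x_1 = 9/2
Step 2: x_1 = 9/2, f'=49/4, f''=9, x_2 = 113/36
Step 3: x_2 = 113/36, f'=2401/1296, f''=113/18, x_3 = 23137/8136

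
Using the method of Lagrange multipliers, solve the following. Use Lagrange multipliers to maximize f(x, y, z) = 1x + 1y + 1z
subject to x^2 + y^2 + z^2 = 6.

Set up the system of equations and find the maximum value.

Lagrange conditions: 1 = 2*lambda*x, 1 = 2*lambda*y, 1 = 2*lambda*z
So x:1 = y:1 = z:1, i.e. x = 1t, y = 1t, z = 1t
Constraint: t^2*(1^2 + 1^2 + 1^2) = 6
  t^2 * 3 = 6  =>  t = sqrt(2)
Maximum = 1*1t + 1*1t + 1*1t = 3*sqrt(2) = sqrt(18)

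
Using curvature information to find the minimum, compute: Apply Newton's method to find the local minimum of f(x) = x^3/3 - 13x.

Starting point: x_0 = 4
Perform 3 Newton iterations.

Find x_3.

f(x) = x^3/3 - 13x
f'(x) = x^2 - 13, f''(x) = 2x
Newton update: x_{n+1} = x_n - (x_n^2 - 13)/(2*x_n)
Step 1: x_0 = 4, f'=3, f''=8, x_1 = 29/8
Step 2: x_1 = 29/8, f'=9/64, f''=29/4, x_2 = 1673/464
Step 3: x_2 = 1673/464, f'=81/215296, f''=1673/232, x_3 = 5597777/1552544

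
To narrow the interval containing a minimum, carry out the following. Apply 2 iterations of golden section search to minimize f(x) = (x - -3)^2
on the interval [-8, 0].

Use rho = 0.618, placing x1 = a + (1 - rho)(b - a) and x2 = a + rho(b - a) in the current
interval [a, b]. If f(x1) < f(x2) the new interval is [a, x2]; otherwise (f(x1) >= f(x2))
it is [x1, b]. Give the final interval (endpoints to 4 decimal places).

Golden section search for min of f(x) = (x - -3)^2 on [-8, 0].
Each step: x1 = a + (1 - rho)(b - a), x2 = a + rho(b - a); if f(x1) < f(x2) keep [a, x2], otherwise keep [x1, b].
Step 1: [-8.0000, 0.0000], x1=-4.9440 (f=3.7791), x2=-3.0560 (f=0.0031); f(x1) > f(x2) => keep [-4.9440, 0.0000]
Step 2: [-4.9440, 0.0000], x1=-3.0554 (f=0.0031), x2=-1.8886 (f=1.2352); f(x1) < f(x2) => keep [-4.9440, -1.8886]
Final interval: [-4.9440, -1.8886]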